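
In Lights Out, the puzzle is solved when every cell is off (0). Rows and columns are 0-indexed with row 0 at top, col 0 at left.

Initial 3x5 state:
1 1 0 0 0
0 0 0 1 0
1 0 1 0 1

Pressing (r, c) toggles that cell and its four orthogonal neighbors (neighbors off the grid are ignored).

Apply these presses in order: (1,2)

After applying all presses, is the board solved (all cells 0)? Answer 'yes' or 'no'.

After press 1 at (1,2):
1 1 1 0 0
0 1 1 0 0
1 0 0 0 1

Lights still on: 7

Answer: no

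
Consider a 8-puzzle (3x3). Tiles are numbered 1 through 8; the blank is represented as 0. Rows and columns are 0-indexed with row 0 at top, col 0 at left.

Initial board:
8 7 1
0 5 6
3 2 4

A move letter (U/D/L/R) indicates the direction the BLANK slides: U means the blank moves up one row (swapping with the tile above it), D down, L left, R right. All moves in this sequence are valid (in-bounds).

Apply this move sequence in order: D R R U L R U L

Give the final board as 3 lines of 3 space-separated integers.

Answer: 8 0 7
3 5 1
2 4 6

Derivation:
After move 1 (D):
8 7 1
3 5 6
0 2 4

After move 2 (R):
8 7 1
3 5 6
2 0 4

After move 3 (R):
8 7 1
3 5 6
2 4 0

After move 4 (U):
8 7 1
3 5 0
2 4 6

After move 5 (L):
8 7 1
3 0 5
2 4 6

After move 6 (R):
8 7 1
3 5 0
2 4 6

After move 7 (U):
8 7 0
3 5 1
2 4 6

After move 8 (L):
8 0 7
3 5 1
2 4 6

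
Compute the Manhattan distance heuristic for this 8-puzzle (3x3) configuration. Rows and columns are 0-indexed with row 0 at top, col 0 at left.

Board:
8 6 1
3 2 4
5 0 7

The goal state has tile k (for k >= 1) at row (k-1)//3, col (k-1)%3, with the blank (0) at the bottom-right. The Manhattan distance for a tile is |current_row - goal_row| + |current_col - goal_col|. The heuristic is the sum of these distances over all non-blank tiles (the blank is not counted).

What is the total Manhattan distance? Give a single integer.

Tile 8: at (0,0), goal (2,1), distance |0-2|+|0-1| = 3
Tile 6: at (0,1), goal (1,2), distance |0-1|+|1-2| = 2
Tile 1: at (0,2), goal (0,0), distance |0-0|+|2-0| = 2
Tile 3: at (1,0), goal (0,2), distance |1-0|+|0-2| = 3
Tile 2: at (1,1), goal (0,1), distance |1-0|+|1-1| = 1
Tile 4: at (1,2), goal (1,0), distance |1-1|+|2-0| = 2
Tile 5: at (2,0), goal (1,1), distance |2-1|+|0-1| = 2
Tile 7: at (2,2), goal (2,0), distance |2-2|+|2-0| = 2
Sum: 3 + 2 + 2 + 3 + 1 + 2 + 2 + 2 = 17

Answer: 17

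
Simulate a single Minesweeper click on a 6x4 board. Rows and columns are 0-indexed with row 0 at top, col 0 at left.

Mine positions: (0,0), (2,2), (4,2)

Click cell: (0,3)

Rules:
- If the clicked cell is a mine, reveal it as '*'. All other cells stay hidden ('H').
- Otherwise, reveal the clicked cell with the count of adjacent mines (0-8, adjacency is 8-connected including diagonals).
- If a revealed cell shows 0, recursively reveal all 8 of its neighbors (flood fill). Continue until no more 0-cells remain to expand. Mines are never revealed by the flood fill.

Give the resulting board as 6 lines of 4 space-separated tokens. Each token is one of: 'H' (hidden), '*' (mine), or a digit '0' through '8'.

H 1 0 0
H 2 1 1
H H H H
H H H H
H H H H
H H H H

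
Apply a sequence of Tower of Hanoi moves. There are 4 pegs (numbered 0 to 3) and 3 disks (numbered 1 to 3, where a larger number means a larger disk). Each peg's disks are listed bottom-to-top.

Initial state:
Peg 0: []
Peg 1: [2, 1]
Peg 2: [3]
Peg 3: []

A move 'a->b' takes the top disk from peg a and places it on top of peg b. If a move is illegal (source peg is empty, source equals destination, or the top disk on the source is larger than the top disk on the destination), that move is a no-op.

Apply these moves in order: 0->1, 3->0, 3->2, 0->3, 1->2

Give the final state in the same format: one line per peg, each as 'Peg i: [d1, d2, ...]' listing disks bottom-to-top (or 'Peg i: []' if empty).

After move 1 (0->1):
Peg 0: []
Peg 1: [2, 1]
Peg 2: [3]
Peg 3: []

After move 2 (3->0):
Peg 0: []
Peg 1: [2, 1]
Peg 2: [3]
Peg 3: []

After move 3 (3->2):
Peg 0: []
Peg 1: [2, 1]
Peg 2: [3]
Peg 3: []

After move 4 (0->3):
Peg 0: []
Peg 1: [2, 1]
Peg 2: [3]
Peg 3: []

After move 5 (1->2):
Peg 0: []
Peg 1: [2]
Peg 2: [3, 1]
Peg 3: []

Answer: Peg 0: []
Peg 1: [2]
Peg 2: [3, 1]
Peg 3: []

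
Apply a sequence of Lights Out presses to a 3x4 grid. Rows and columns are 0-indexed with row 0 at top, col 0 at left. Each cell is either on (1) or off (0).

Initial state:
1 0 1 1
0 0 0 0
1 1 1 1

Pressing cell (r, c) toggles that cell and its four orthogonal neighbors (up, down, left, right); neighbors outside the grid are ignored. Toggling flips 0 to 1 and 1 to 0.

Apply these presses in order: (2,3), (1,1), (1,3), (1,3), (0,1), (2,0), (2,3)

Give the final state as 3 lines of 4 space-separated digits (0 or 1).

Answer: 0 0 0 1
0 0 1 0
0 1 1 1

Derivation:
After press 1 at (2,3):
1 0 1 1
0 0 0 1
1 1 0 0

After press 2 at (1,1):
1 1 1 1
1 1 1 1
1 0 0 0

After press 3 at (1,3):
1 1 1 0
1 1 0 0
1 0 0 1

After press 4 at (1,3):
1 1 1 1
1 1 1 1
1 0 0 0

After press 5 at (0,1):
0 0 0 1
1 0 1 1
1 0 0 0

After press 6 at (2,0):
0 0 0 1
0 0 1 1
0 1 0 0

After press 7 at (2,3):
0 0 0 1
0 0 1 0
0 1 1 1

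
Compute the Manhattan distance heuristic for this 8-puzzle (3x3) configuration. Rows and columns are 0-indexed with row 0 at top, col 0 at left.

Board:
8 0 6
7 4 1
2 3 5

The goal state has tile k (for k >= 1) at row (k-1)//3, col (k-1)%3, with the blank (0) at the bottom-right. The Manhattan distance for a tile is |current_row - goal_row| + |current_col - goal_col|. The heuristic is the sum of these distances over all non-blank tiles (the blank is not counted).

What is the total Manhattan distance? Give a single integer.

Tile 8: (0,0)->(2,1) = 3
Tile 6: (0,2)->(1,2) = 1
Tile 7: (1,0)->(2,0) = 1
Tile 4: (1,1)->(1,0) = 1
Tile 1: (1,2)->(0,0) = 3
Tile 2: (2,0)->(0,1) = 3
Tile 3: (2,1)->(0,2) = 3
Tile 5: (2,2)->(1,1) = 2
Sum: 3 + 1 + 1 + 1 + 3 + 3 + 3 + 2 = 17

Answer: 17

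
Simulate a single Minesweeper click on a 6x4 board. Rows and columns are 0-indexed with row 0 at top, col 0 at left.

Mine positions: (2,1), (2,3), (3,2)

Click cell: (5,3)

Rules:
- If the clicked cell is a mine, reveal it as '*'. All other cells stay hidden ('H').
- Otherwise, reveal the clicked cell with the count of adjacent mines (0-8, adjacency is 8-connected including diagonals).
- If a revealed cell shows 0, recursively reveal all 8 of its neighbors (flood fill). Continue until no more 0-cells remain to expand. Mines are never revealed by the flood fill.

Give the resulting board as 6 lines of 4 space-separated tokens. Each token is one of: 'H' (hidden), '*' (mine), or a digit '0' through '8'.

H H H H
H H H H
H H H H
1 2 H H
0 1 1 1
0 0 0 0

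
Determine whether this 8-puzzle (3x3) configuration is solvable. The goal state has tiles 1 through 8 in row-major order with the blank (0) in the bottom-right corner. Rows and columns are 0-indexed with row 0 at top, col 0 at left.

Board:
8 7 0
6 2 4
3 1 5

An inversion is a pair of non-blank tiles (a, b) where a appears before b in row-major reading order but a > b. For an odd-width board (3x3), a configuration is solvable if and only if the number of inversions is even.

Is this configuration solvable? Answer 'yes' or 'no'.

Answer: yes

Derivation:
Inversions (pairs i<j in row-major order where tile[i] > tile[j] > 0): 22
22 is even, so the puzzle is solvable.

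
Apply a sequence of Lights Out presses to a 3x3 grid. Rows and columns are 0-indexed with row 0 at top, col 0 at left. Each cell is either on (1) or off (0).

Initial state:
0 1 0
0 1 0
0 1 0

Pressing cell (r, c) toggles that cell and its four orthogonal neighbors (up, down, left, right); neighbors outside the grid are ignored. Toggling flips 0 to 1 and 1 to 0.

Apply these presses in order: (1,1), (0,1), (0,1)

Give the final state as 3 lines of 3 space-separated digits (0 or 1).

After press 1 at (1,1):
0 0 0
1 0 1
0 0 0

After press 2 at (0,1):
1 1 1
1 1 1
0 0 0

After press 3 at (0,1):
0 0 0
1 0 1
0 0 0

Answer: 0 0 0
1 0 1
0 0 0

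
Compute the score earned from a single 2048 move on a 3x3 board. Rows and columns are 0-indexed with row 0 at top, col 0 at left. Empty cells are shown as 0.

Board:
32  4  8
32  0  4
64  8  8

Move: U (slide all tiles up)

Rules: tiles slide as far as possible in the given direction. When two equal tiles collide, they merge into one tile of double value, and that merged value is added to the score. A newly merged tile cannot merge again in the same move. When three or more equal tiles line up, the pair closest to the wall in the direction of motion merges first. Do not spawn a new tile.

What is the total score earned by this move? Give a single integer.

Slide up:
col 0: [32, 32, 64] -> [64, 64, 0]  score +64 (running 64)
col 1: [4, 0, 8] -> [4, 8, 0]  score +0 (running 64)
col 2: [8, 4, 8] -> [8, 4, 8]  score +0 (running 64)
Board after move:
64  4  8
64  8  4
 0  0  8

Answer: 64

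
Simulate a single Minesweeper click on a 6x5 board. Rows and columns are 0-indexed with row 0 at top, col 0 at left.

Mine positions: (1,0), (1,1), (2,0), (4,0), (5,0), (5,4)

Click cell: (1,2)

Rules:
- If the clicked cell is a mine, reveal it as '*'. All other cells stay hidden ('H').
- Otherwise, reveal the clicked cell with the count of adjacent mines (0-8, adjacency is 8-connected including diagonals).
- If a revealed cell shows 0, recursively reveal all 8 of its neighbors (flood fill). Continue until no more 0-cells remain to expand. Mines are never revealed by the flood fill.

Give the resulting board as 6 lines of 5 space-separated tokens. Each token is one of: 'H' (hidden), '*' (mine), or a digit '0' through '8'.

H H H H H
H H 1 H H
H H H H H
H H H H H
H H H H H
H H H H H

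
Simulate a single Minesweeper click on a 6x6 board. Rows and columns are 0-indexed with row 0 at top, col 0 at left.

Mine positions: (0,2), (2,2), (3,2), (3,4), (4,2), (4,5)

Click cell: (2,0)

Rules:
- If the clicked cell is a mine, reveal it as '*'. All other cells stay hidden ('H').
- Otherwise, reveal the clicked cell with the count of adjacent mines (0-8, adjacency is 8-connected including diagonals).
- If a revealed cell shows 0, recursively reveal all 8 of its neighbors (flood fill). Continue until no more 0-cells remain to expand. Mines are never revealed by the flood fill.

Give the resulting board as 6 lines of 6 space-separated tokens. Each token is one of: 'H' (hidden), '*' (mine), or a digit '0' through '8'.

0 1 H H H H
0 2 H H H H
0 2 H H H H
0 3 H H H H
0 2 H H H H
0 1 H H H H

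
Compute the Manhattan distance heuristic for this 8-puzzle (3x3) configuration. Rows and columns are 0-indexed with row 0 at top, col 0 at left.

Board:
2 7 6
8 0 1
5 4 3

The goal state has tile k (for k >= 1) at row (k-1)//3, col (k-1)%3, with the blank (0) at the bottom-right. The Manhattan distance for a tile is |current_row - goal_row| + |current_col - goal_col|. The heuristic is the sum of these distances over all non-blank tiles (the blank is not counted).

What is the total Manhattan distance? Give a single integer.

Answer: 16

Derivation:
Tile 2: at (0,0), goal (0,1), distance |0-0|+|0-1| = 1
Tile 7: at (0,1), goal (2,0), distance |0-2|+|1-0| = 3
Tile 6: at (0,2), goal (1,2), distance |0-1|+|2-2| = 1
Tile 8: at (1,0), goal (2,1), distance |1-2|+|0-1| = 2
Tile 1: at (1,2), goal (0,0), distance |1-0|+|2-0| = 3
Tile 5: at (2,0), goal (1,1), distance |2-1|+|0-1| = 2
Tile 4: at (2,1), goal (1,0), distance |2-1|+|1-0| = 2
Tile 3: at (2,2), goal (0,2), distance |2-0|+|2-2| = 2
Sum: 1 + 3 + 1 + 2 + 3 + 2 + 2 + 2 = 16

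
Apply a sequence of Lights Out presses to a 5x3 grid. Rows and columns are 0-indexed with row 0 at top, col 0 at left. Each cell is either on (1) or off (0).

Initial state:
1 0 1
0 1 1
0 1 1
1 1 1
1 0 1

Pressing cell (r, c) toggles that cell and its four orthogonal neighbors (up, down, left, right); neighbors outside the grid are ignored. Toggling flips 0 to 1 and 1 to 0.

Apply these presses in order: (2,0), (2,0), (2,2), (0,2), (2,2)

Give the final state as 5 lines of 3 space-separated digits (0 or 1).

Answer: 1 1 0
0 1 0
0 1 1
1 1 1
1 0 1

Derivation:
After press 1 at (2,0):
1 0 1
1 1 1
1 0 1
0 1 1
1 0 1

After press 2 at (2,0):
1 0 1
0 1 1
0 1 1
1 1 1
1 0 1

After press 3 at (2,2):
1 0 1
0 1 0
0 0 0
1 1 0
1 0 1

After press 4 at (0,2):
1 1 0
0 1 1
0 0 0
1 1 0
1 0 1

After press 5 at (2,2):
1 1 0
0 1 0
0 1 1
1 1 1
1 0 1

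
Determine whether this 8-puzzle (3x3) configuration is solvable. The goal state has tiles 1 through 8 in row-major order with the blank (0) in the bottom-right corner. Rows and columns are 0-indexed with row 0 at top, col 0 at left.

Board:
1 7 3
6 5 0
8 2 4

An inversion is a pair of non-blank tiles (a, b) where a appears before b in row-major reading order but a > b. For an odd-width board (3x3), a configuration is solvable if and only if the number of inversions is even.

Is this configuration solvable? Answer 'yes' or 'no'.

Inversions (pairs i<j in row-major order where tile[i] > tile[j] > 0): 13
13 is odd, so the puzzle is not solvable.

Answer: no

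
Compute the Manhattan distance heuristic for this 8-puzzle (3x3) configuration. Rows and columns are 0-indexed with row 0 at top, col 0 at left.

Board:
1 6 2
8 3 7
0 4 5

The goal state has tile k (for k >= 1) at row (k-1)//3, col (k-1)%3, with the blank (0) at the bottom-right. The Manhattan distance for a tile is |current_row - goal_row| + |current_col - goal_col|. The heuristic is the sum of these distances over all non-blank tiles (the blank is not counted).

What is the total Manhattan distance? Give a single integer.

Answer: 14

Derivation:
Tile 1: (0,0)->(0,0) = 0
Tile 6: (0,1)->(1,2) = 2
Tile 2: (0,2)->(0,1) = 1
Tile 8: (1,0)->(2,1) = 2
Tile 3: (1,1)->(0,2) = 2
Tile 7: (1,2)->(2,0) = 3
Tile 4: (2,1)->(1,0) = 2
Tile 5: (2,2)->(1,1) = 2
Sum: 0 + 2 + 1 + 2 + 2 + 3 + 2 + 2 = 14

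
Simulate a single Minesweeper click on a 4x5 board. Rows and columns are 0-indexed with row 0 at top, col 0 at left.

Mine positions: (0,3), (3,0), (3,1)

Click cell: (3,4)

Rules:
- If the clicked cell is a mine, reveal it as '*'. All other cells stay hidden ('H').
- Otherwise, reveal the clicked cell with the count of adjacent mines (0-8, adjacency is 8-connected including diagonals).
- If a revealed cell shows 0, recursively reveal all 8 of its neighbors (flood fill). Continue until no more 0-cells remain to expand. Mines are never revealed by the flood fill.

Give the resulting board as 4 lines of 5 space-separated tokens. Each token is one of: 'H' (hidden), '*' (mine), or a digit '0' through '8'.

H H H H H
H H 1 1 1
H H 1 0 0
H H 1 0 0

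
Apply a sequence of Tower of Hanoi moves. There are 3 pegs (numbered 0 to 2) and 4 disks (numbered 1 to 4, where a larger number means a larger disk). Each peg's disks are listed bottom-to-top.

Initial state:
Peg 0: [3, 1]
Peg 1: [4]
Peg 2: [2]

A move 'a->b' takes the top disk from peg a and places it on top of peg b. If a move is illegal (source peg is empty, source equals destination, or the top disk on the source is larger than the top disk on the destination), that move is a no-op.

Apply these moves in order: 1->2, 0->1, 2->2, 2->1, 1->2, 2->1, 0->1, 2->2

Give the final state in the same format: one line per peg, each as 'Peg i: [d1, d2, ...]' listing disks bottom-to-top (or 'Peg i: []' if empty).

Answer: Peg 0: [3]
Peg 1: [4, 1]
Peg 2: [2]

Derivation:
After move 1 (1->2):
Peg 0: [3, 1]
Peg 1: [4]
Peg 2: [2]

After move 2 (0->1):
Peg 0: [3]
Peg 1: [4, 1]
Peg 2: [2]

After move 3 (2->2):
Peg 0: [3]
Peg 1: [4, 1]
Peg 2: [2]

After move 4 (2->1):
Peg 0: [3]
Peg 1: [4, 1]
Peg 2: [2]

After move 5 (1->2):
Peg 0: [3]
Peg 1: [4]
Peg 2: [2, 1]

After move 6 (2->1):
Peg 0: [3]
Peg 1: [4, 1]
Peg 2: [2]

After move 7 (0->1):
Peg 0: [3]
Peg 1: [4, 1]
Peg 2: [2]

After move 8 (2->2):
Peg 0: [3]
Peg 1: [4, 1]
Peg 2: [2]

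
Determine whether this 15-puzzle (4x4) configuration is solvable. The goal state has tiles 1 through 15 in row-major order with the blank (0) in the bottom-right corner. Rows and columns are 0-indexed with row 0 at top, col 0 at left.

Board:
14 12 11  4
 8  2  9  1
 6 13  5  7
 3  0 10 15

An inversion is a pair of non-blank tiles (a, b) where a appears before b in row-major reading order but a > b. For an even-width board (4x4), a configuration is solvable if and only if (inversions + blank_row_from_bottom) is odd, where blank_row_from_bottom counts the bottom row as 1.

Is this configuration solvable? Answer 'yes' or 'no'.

Inversions: 57
Blank is in row 3 (0-indexed from top), which is row 1 counting from the bottom (bottom = 1).
57 + 1 = 58, which is even, so the puzzle is not solvable.

Answer: no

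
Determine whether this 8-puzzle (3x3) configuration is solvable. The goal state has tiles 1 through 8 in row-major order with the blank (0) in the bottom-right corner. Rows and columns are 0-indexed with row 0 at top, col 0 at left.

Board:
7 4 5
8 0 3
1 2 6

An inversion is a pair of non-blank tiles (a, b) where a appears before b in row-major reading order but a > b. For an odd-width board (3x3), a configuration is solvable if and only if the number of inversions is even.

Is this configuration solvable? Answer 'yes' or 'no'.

Inversions (pairs i<j in row-major order where tile[i] > tile[j] > 0): 18
18 is even, so the puzzle is solvable.

Answer: yes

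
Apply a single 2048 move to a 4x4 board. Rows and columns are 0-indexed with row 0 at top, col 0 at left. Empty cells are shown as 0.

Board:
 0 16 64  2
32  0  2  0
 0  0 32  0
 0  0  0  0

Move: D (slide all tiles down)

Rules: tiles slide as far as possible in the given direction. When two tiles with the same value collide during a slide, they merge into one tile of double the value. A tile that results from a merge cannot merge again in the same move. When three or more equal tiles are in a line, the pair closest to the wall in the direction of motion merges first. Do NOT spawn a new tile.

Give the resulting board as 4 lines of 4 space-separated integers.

Answer:  0  0  0  0
 0  0 64  0
 0  0  2  0
32 16 32  2

Derivation:
Slide down:
col 0: [0, 32, 0, 0] -> [0, 0, 0, 32]
col 1: [16, 0, 0, 0] -> [0, 0, 0, 16]
col 2: [64, 2, 32, 0] -> [0, 64, 2, 32]
col 3: [2, 0, 0, 0] -> [0, 0, 0, 2]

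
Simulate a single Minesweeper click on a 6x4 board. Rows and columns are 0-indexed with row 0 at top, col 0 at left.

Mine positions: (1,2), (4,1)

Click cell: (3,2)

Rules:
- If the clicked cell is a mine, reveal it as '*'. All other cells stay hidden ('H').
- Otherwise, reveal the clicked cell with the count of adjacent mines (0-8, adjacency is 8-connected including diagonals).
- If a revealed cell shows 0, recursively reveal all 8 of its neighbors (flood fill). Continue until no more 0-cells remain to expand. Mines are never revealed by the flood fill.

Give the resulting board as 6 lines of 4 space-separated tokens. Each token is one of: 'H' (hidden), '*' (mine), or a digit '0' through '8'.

H H H H
H H H H
H H H H
H H 1 H
H H H H
H H H H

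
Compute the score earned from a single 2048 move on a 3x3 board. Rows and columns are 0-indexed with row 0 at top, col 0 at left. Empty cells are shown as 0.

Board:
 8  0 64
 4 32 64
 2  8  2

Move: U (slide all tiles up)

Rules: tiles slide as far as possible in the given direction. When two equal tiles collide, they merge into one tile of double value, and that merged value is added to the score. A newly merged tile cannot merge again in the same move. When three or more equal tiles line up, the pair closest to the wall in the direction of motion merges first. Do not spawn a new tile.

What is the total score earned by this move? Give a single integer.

Slide up:
col 0: [8, 4, 2] -> [8, 4, 2]  score +0 (running 0)
col 1: [0, 32, 8] -> [32, 8, 0]  score +0 (running 0)
col 2: [64, 64, 2] -> [128, 2, 0]  score +128 (running 128)
Board after move:
  8  32 128
  4   8   2
  2   0   0

Answer: 128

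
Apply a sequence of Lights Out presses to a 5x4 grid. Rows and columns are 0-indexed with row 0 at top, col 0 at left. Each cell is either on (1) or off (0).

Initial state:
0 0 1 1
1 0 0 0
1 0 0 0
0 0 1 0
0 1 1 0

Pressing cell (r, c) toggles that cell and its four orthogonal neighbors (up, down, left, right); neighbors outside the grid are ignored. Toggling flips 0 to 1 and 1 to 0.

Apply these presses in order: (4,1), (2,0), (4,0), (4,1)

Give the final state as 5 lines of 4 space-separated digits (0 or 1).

Answer: 0 0 1 1
0 0 0 0
0 1 0 0
0 0 1 0
1 0 1 0

Derivation:
After press 1 at (4,1):
0 0 1 1
1 0 0 0
1 0 0 0
0 1 1 0
1 0 0 0

After press 2 at (2,0):
0 0 1 1
0 0 0 0
0 1 0 0
1 1 1 0
1 0 0 0

After press 3 at (4,0):
0 0 1 1
0 0 0 0
0 1 0 0
0 1 1 0
0 1 0 0

After press 4 at (4,1):
0 0 1 1
0 0 0 0
0 1 0 0
0 0 1 0
1 0 1 0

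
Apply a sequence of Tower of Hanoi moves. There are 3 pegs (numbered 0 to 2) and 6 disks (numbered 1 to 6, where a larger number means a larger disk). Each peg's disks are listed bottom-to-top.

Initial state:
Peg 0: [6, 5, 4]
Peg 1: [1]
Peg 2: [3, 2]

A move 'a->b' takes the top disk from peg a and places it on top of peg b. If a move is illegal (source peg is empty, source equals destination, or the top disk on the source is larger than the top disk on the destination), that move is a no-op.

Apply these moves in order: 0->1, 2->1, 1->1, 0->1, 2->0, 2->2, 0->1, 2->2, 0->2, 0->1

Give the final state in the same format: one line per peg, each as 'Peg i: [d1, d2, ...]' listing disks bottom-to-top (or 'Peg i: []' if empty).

After move 1 (0->1):
Peg 0: [6, 5, 4]
Peg 1: [1]
Peg 2: [3, 2]

After move 2 (2->1):
Peg 0: [6, 5, 4]
Peg 1: [1]
Peg 2: [3, 2]

After move 3 (1->1):
Peg 0: [6, 5, 4]
Peg 1: [1]
Peg 2: [3, 2]

After move 4 (0->1):
Peg 0: [6, 5, 4]
Peg 1: [1]
Peg 2: [3, 2]

After move 5 (2->0):
Peg 0: [6, 5, 4, 2]
Peg 1: [1]
Peg 2: [3]

After move 6 (2->2):
Peg 0: [6, 5, 4, 2]
Peg 1: [1]
Peg 2: [3]

After move 7 (0->1):
Peg 0: [6, 5, 4, 2]
Peg 1: [1]
Peg 2: [3]

After move 8 (2->2):
Peg 0: [6, 5, 4, 2]
Peg 1: [1]
Peg 2: [3]

After move 9 (0->2):
Peg 0: [6, 5, 4]
Peg 1: [1]
Peg 2: [3, 2]

After move 10 (0->1):
Peg 0: [6, 5, 4]
Peg 1: [1]
Peg 2: [3, 2]

Answer: Peg 0: [6, 5, 4]
Peg 1: [1]
Peg 2: [3, 2]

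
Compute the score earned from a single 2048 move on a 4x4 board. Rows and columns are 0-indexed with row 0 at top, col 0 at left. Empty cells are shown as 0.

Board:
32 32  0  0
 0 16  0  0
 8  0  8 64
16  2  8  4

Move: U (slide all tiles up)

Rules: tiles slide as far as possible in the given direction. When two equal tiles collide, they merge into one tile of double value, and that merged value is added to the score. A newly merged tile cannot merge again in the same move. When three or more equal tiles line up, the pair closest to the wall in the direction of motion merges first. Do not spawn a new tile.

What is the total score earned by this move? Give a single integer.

Slide up:
col 0: [32, 0, 8, 16] -> [32, 8, 16, 0]  score +0 (running 0)
col 1: [32, 16, 0, 2] -> [32, 16, 2, 0]  score +0 (running 0)
col 2: [0, 0, 8, 8] -> [16, 0, 0, 0]  score +16 (running 16)
col 3: [0, 0, 64, 4] -> [64, 4, 0, 0]  score +0 (running 16)
Board after move:
32 32 16 64
 8 16  0  4
16  2  0  0
 0  0  0  0

Answer: 16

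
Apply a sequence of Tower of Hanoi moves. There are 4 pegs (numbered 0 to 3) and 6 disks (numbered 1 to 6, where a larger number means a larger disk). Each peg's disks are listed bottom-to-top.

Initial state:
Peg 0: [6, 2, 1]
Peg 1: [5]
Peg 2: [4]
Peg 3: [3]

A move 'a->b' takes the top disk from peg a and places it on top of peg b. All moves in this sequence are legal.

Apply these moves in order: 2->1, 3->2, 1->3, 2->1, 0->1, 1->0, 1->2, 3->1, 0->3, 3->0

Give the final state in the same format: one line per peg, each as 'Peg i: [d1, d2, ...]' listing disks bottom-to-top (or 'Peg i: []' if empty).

After move 1 (2->1):
Peg 0: [6, 2, 1]
Peg 1: [5, 4]
Peg 2: []
Peg 3: [3]

After move 2 (3->2):
Peg 0: [6, 2, 1]
Peg 1: [5, 4]
Peg 2: [3]
Peg 3: []

After move 3 (1->3):
Peg 0: [6, 2, 1]
Peg 1: [5]
Peg 2: [3]
Peg 3: [4]

After move 4 (2->1):
Peg 0: [6, 2, 1]
Peg 1: [5, 3]
Peg 2: []
Peg 3: [4]

After move 5 (0->1):
Peg 0: [6, 2]
Peg 1: [5, 3, 1]
Peg 2: []
Peg 3: [4]

After move 6 (1->0):
Peg 0: [6, 2, 1]
Peg 1: [5, 3]
Peg 2: []
Peg 3: [4]

After move 7 (1->2):
Peg 0: [6, 2, 1]
Peg 1: [5]
Peg 2: [3]
Peg 3: [4]

After move 8 (3->1):
Peg 0: [6, 2, 1]
Peg 1: [5, 4]
Peg 2: [3]
Peg 3: []

After move 9 (0->3):
Peg 0: [6, 2]
Peg 1: [5, 4]
Peg 2: [3]
Peg 3: [1]

After move 10 (3->0):
Peg 0: [6, 2, 1]
Peg 1: [5, 4]
Peg 2: [3]
Peg 3: []

Answer: Peg 0: [6, 2, 1]
Peg 1: [5, 4]
Peg 2: [3]
Peg 3: []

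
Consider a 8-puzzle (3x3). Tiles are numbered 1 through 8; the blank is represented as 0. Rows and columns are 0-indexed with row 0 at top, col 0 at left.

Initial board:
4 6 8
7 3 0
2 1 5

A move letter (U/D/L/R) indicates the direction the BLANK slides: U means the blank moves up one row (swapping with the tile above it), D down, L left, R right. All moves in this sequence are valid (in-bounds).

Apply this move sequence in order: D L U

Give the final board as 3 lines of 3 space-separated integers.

After move 1 (D):
4 6 8
7 3 5
2 1 0

After move 2 (L):
4 6 8
7 3 5
2 0 1

After move 3 (U):
4 6 8
7 0 5
2 3 1

Answer: 4 6 8
7 0 5
2 3 1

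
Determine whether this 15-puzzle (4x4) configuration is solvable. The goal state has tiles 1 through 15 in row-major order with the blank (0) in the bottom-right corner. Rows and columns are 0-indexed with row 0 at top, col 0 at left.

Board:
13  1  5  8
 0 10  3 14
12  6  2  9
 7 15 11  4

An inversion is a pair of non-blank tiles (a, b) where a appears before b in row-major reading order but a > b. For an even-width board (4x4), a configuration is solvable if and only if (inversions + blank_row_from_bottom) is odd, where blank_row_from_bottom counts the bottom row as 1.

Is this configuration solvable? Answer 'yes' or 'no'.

Inversions: 48
Blank is in row 1 (0-indexed from top), which is row 3 counting from the bottom (bottom = 1).
48 + 3 = 51, which is odd, so the puzzle is solvable.

Answer: yes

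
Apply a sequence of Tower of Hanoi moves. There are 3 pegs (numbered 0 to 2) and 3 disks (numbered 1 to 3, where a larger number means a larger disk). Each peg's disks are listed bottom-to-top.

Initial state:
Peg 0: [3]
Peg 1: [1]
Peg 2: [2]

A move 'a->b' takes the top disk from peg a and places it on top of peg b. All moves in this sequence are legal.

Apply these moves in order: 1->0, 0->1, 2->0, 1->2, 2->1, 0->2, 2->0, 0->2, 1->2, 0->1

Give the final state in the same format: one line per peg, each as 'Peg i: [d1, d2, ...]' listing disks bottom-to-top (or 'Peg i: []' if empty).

Answer: Peg 0: []
Peg 1: [3]
Peg 2: [2, 1]

Derivation:
After move 1 (1->0):
Peg 0: [3, 1]
Peg 1: []
Peg 2: [2]

After move 2 (0->1):
Peg 0: [3]
Peg 1: [1]
Peg 2: [2]

After move 3 (2->0):
Peg 0: [3, 2]
Peg 1: [1]
Peg 2: []

After move 4 (1->2):
Peg 0: [3, 2]
Peg 1: []
Peg 2: [1]

After move 5 (2->1):
Peg 0: [3, 2]
Peg 1: [1]
Peg 2: []

After move 6 (0->2):
Peg 0: [3]
Peg 1: [1]
Peg 2: [2]

After move 7 (2->0):
Peg 0: [3, 2]
Peg 1: [1]
Peg 2: []

After move 8 (0->2):
Peg 0: [3]
Peg 1: [1]
Peg 2: [2]

After move 9 (1->2):
Peg 0: [3]
Peg 1: []
Peg 2: [2, 1]

After move 10 (0->1):
Peg 0: []
Peg 1: [3]
Peg 2: [2, 1]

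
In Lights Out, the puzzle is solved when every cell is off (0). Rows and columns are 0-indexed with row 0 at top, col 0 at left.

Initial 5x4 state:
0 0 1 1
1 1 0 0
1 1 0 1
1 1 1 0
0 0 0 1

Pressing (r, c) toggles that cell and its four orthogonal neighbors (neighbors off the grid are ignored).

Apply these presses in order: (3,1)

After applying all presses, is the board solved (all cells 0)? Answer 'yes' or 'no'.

After press 1 at (3,1):
0 0 1 1
1 1 0 0
1 0 0 1
0 0 0 0
0 1 0 1

Lights still on: 8

Answer: no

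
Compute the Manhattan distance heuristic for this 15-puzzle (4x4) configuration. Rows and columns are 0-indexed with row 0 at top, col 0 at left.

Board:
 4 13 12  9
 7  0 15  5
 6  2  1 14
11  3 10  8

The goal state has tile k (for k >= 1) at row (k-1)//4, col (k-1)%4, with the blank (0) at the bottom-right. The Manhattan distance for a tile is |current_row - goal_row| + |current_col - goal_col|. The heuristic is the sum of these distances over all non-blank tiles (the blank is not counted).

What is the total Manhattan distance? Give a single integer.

Tile 4: at (0,0), goal (0,3), distance |0-0|+|0-3| = 3
Tile 13: at (0,1), goal (3,0), distance |0-3|+|1-0| = 4
Tile 12: at (0,2), goal (2,3), distance |0-2|+|2-3| = 3
Tile 9: at (0,3), goal (2,0), distance |0-2|+|3-0| = 5
Tile 7: at (1,0), goal (1,2), distance |1-1|+|0-2| = 2
Tile 15: at (1,2), goal (3,2), distance |1-3|+|2-2| = 2
Tile 5: at (1,3), goal (1,0), distance |1-1|+|3-0| = 3
Tile 6: at (2,0), goal (1,1), distance |2-1|+|0-1| = 2
Tile 2: at (2,1), goal (0,1), distance |2-0|+|1-1| = 2
Tile 1: at (2,2), goal (0,0), distance |2-0|+|2-0| = 4
Tile 14: at (2,3), goal (3,1), distance |2-3|+|3-1| = 3
Tile 11: at (3,0), goal (2,2), distance |3-2|+|0-2| = 3
Tile 3: at (3,1), goal (0,2), distance |3-0|+|1-2| = 4
Tile 10: at (3,2), goal (2,1), distance |3-2|+|2-1| = 2
Tile 8: at (3,3), goal (1,3), distance |3-1|+|3-3| = 2
Sum: 3 + 4 + 3 + 5 + 2 + 2 + 3 + 2 + 2 + 4 + 3 + 3 + 4 + 2 + 2 = 44

Answer: 44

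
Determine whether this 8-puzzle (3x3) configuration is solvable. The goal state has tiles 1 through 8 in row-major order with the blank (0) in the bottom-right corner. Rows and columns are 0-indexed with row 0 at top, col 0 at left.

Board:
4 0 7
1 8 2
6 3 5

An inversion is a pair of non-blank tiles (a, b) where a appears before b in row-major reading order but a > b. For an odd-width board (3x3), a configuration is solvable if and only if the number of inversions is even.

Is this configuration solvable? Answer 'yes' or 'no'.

Inversions (pairs i<j in row-major order where tile[i] > tile[j] > 0): 14
14 is even, so the puzzle is solvable.

Answer: yes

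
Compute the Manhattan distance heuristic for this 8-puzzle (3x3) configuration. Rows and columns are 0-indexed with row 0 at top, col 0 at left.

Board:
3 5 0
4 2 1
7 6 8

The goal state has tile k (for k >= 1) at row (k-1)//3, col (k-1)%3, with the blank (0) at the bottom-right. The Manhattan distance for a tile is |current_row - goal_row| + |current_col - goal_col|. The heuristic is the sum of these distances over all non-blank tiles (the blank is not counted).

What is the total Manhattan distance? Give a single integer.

Answer: 10

Derivation:
Tile 3: at (0,0), goal (0,2), distance |0-0|+|0-2| = 2
Tile 5: at (0,1), goal (1,1), distance |0-1|+|1-1| = 1
Tile 4: at (1,0), goal (1,0), distance |1-1|+|0-0| = 0
Tile 2: at (1,1), goal (0,1), distance |1-0|+|1-1| = 1
Tile 1: at (1,2), goal (0,0), distance |1-0|+|2-0| = 3
Tile 7: at (2,0), goal (2,0), distance |2-2|+|0-0| = 0
Tile 6: at (2,1), goal (1,2), distance |2-1|+|1-2| = 2
Tile 8: at (2,2), goal (2,1), distance |2-2|+|2-1| = 1
Sum: 2 + 1 + 0 + 1 + 3 + 0 + 2 + 1 = 10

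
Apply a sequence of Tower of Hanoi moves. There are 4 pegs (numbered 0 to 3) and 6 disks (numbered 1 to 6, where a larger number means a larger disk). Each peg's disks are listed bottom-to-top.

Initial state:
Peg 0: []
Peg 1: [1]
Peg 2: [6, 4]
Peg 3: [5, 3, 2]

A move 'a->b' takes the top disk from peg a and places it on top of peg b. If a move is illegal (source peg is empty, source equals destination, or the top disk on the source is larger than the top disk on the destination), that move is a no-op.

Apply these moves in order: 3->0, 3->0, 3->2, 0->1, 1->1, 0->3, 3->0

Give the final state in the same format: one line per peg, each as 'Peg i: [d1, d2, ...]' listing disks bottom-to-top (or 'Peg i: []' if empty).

Answer: Peg 0: [2]
Peg 1: [1]
Peg 2: [6, 4, 3]
Peg 3: [5]

Derivation:
After move 1 (3->0):
Peg 0: [2]
Peg 1: [1]
Peg 2: [6, 4]
Peg 3: [5, 3]

After move 2 (3->0):
Peg 0: [2]
Peg 1: [1]
Peg 2: [6, 4]
Peg 3: [5, 3]

After move 3 (3->2):
Peg 0: [2]
Peg 1: [1]
Peg 2: [6, 4, 3]
Peg 3: [5]

After move 4 (0->1):
Peg 0: [2]
Peg 1: [1]
Peg 2: [6, 4, 3]
Peg 3: [5]

After move 5 (1->1):
Peg 0: [2]
Peg 1: [1]
Peg 2: [6, 4, 3]
Peg 3: [5]

After move 6 (0->3):
Peg 0: []
Peg 1: [1]
Peg 2: [6, 4, 3]
Peg 3: [5, 2]

After move 7 (3->0):
Peg 0: [2]
Peg 1: [1]
Peg 2: [6, 4, 3]
Peg 3: [5]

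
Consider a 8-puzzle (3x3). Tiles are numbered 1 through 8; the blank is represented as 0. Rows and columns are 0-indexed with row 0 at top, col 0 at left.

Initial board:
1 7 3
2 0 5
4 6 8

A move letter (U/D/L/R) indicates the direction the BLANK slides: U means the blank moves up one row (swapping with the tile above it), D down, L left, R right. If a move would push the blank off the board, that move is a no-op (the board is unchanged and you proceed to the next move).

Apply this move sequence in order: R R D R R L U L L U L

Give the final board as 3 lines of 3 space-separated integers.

Answer: 0 7 3
1 2 8
4 5 6

Derivation:
After move 1 (R):
1 7 3
2 5 0
4 6 8

After move 2 (R):
1 7 3
2 5 0
4 6 8

After move 3 (D):
1 7 3
2 5 8
4 6 0

After move 4 (R):
1 7 3
2 5 8
4 6 0

After move 5 (R):
1 7 3
2 5 8
4 6 0

After move 6 (L):
1 7 3
2 5 8
4 0 6

After move 7 (U):
1 7 3
2 0 8
4 5 6

After move 8 (L):
1 7 3
0 2 8
4 5 6

After move 9 (L):
1 7 3
0 2 8
4 5 6

After move 10 (U):
0 7 3
1 2 8
4 5 6

After move 11 (L):
0 7 3
1 2 8
4 5 6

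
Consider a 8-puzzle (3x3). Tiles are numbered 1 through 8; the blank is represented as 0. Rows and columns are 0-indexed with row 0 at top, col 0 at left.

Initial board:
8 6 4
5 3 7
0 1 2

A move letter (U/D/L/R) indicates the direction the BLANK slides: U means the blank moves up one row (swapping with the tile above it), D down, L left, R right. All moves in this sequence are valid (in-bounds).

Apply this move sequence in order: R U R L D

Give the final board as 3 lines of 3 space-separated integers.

After move 1 (R):
8 6 4
5 3 7
1 0 2

After move 2 (U):
8 6 4
5 0 7
1 3 2

After move 3 (R):
8 6 4
5 7 0
1 3 2

After move 4 (L):
8 6 4
5 0 7
1 3 2

After move 5 (D):
8 6 4
5 3 7
1 0 2

Answer: 8 6 4
5 3 7
1 0 2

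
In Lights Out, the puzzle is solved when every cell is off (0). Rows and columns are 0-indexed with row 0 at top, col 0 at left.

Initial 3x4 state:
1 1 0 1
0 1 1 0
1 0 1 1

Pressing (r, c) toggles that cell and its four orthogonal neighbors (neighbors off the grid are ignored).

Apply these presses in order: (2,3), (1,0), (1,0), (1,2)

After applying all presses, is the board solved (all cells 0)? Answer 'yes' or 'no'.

Answer: no

Derivation:
After press 1 at (2,3):
1 1 0 1
0 1 1 1
1 0 0 0

After press 2 at (1,0):
0 1 0 1
1 0 1 1
0 0 0 0

After press 3 at (1,0):
1 1 0 1
0 1 1 1
1 0 0 0

After press 4 at (1,2):
1 1 1 1
0 0 0 0
1 0 1 0

Lights still on: 6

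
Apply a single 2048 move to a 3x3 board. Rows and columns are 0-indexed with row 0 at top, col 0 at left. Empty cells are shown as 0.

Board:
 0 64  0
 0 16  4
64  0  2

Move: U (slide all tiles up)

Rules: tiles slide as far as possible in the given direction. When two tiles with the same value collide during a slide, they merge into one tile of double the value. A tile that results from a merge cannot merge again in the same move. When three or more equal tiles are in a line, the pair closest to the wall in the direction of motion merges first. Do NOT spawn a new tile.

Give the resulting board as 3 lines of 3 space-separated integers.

Slide up:
col 0: [0, 0, 64] -> [64, 0, 0]
col 1: [64, 16, 0] -> [64, 16, 0]
col 2: [0, 4, 2] -> [4, 2, 0]

Answer: 64 64  4
 0 16  2
 0  0  0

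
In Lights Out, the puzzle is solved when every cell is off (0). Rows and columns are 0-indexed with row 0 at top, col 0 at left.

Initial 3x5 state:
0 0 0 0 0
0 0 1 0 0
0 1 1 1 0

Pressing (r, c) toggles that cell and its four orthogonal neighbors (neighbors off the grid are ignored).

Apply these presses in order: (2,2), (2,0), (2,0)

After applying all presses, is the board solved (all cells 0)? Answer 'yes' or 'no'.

After press 1 at (2,2):
0 0 0 0 0
0 0 0 0 0
0 0 0 0 0

After press 2 at (2,0):
0 0 0 0 0
1 0 0 0 0
1 1 0 0 0

After press 3 at (2,0):
0 0 0 0 0
0 0 0 0 0
0 0 0 0 0

Lights still on: 0

Answer: yes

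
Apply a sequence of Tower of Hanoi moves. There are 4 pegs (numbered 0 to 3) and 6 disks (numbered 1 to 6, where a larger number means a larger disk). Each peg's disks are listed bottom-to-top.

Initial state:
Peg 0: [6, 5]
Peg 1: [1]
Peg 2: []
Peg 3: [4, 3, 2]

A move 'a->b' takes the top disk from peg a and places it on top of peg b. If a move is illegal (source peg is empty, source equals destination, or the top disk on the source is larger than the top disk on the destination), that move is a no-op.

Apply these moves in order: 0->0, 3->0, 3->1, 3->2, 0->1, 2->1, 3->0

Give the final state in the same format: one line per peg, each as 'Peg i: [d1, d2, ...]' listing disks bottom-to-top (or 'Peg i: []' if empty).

After move 1 (0->0):
Peg 0: [6, 5]
Peg 1: [1]
Peg 2: []
Peg 3: [4, 3, 2]

After move 2 (3->0):
Peg 0: [6, 5, 2]
Peg 1: [1]
Peg 2: []
Peg 3: [4, 3]

After move 3 (3->1):
Peg 0: [6, 5, 2]
Peg 1: [1]
Peg 2: []
Peg 3: [4, 3]

After move 4 (3->2):
Peg 0: [6, 5, 2]
Peg 1: [1]
Peg 2: [3]
Peg 3: [4]

After move 5 (0->1):
Peg 0: [6, 5, 2]
Peg 1: [1]
Peg 2: [3]
Peg 3: [4]

After move 6 (2->1):
Peg 0: [6, 5, 2]
Peg 1: [1]
Peg 2: [3]
Peg 3: [4]

After move 7 (3->0):
Peg 0: [6, 5, 2]
Peg 1: [1]
Peg 2: [3]
Peg 3: [4]

Answer: Peg 0: [6, 5, 2]
Peg 1: [1]
Peg 2: [3]
Peg 3: [4]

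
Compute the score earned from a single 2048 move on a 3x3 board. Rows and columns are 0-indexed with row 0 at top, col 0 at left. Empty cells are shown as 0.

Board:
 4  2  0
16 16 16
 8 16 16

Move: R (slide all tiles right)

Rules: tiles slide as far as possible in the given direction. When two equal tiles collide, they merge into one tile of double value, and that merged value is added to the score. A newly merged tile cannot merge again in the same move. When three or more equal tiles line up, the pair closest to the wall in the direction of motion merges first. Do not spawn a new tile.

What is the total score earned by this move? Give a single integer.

Answer: 64

Derivation:
Slide right:
row 0: [4, 2, 0] -> [0, 4, 2]  score +0 (running 0)
row 1: [16, 16, 16] -> [0, 16, 32]  score +32 (running 32)
row 2: [8, 16, 16] -> [0, 8, 32]  score +32 (running 64)
Board after move:
 0  4  2
 0 16 32
 0  8 32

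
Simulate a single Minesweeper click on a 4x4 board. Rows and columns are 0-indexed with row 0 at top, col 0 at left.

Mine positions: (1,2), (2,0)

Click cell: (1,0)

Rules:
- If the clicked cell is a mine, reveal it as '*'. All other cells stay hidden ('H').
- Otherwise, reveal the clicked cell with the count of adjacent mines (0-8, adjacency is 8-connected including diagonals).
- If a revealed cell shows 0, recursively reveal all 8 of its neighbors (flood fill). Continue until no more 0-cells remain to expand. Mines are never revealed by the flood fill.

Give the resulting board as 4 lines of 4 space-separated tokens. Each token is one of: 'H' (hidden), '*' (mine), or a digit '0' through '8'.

H H H H
1 H H H
H H H H
H H H H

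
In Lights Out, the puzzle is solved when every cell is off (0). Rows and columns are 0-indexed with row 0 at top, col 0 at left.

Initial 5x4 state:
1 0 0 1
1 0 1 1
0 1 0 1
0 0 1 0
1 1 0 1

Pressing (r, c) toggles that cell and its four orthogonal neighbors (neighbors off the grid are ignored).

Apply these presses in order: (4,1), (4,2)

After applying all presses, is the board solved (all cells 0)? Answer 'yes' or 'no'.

Answer: no

Derivation:
After press 1 at (4,1):
1 0 0 1
1 0 1 1
0 1 0 1
0 1 1 0
0 0 1 1

After press 2 at (4,2):
1 0 0 1
1 0 1 1
0 1 0 1
0 1 0 0
0 1 0 0

Lights still on: 9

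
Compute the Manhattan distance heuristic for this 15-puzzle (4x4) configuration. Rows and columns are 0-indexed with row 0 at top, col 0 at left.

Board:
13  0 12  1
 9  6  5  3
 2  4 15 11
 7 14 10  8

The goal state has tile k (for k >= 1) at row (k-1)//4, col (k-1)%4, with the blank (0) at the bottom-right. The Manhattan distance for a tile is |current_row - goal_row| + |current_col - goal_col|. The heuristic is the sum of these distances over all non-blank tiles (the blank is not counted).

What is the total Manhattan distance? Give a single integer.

Tile 13: (0,0)->(3,0) = 3
Tile 12: (0,2)->(2,3) = 3
Tile 1: (0,3)->(0,0) = 3
Tile 9: (1,0)->(2,0) = 1
Tile 6: (1,1)->(1,1) = 0
Tile 5: (1,2)->(1,0) = 2
Tile 3: (1,3)->(0,2) = 2
Tile 2: (2,0)->(0,1) = 3
Tile 4: (2,1)->(0,3) = 4
Tile 15: (2,2)->(3,2) = 1
Tile 11: (2,3)->(2,2) = 1
Tile 7: (3,0)->(1,2) = 4
Tile 14: (3,1)->(3,1) = 0
Tile 10: (3,2)->(2,1) = 2
Tile 8: (3,3)->(1,3) = 2
Sum: 3 + 3 + 3 + 1 + 0 + 2 + 2 + 3 + 4 + 1 + 1 + 4 + 0 + 2 + 2 = 31

Answer: 31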